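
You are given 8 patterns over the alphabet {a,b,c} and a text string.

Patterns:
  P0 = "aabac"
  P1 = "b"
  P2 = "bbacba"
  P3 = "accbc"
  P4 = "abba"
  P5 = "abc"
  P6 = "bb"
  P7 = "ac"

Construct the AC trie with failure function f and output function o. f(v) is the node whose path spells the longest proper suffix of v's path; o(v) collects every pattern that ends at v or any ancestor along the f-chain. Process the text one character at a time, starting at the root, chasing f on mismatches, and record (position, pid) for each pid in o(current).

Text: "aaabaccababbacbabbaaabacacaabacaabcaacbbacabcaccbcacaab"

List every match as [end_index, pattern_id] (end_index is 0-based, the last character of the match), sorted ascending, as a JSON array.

Build:
Trie nodes:
  0='ε' goto a→1 b→6
  1='a' goto a→2 b→16 c→12
  2='aa' goto b→3
  3='aab' goto a→4
  4='aaba' goto c→5
  5='aabac' goto ·  ←P0
  6='b' goto b→7  ←P1
  7='bb' goto a→8  ←P6
  8='bba' goto c→9
  9='bbac' goto b→10
  10='bbacb' goto a→11
  11='bbacba' goto ·  ←P2
  12='ac' goto c→13  ←P7
  13='acc' goto b→14
  14='accb' goto c→15
  15='accbc' goto ·  ←P3
  16='ab' goto b→17 c→19
  17='abb' goto a→18
  18='abba' goto ·  ←P4
  19='abc' goto ·  ←P5

Failure links (BFS by depth):
  n1('a'): parent n0 fail=0; on 'a' 0 → fail=0;  out ∅∪∅=∅
  n6('b'): parent n0 fail=0; on 'b' 0 → fail=0;  out {1}∪∅={1}
  n2('aa'): parent n1 fail=0; on 'a' 0 → fail=1;  out ∅∪∅=∅
  n7('bb'): parent n6 fail=0; on 'b' 0 → fail=6;  out {6}∪{1}={1,6}
  n12('ac'): parent n1 fail=0; on 'c' 0 → fail=0;  out {7}∪∅={7}
  n16('ab'): parent n1 fail=0; on 'b' 0 → fail=6;  out ∅∪{1}={1}
  n3('aab'): parent n2 fail=1; on 'b' 1 → fail=16;  out ∅∪{1}={1}
  n8('bba'): parent n7 fail=6; on 'a' 6→0 → fail=1;  out ∅∪∅=∅
  n13('acc'): parent n12 fail=0; on 'c' 0 → fail=0;  out ∅∪∅=∅
  n17('abb'): parent n16 fail=6; on 'b' 6 → fail=7;  out ∅∪{1,6}={1,6}
  n19('abc'): parent n16 fail=6; on 'c' 6→0 → fail=0;  out {5}∪∅={5}
  n4('aaba'): parent n3 fail=16; on 'a' 16→6→0 → fail=1;  out ∅∪∅=∅
  n9('bbac'): parent n8 fail=1; on 'c' 1 → fail=12;  out ∅∪{7}={7}
  n14('accb'): parent n13 fail=0; on 'b' 0 → fail=6;  out ∅∪{1}={1}
  n18('abba'): parent n17 fail=7; on 'a' 7 → fail=8;  out {4}∪∅={4}
  n5('aabac'): parent n4 fail=1; on 'c' 1 → fail=12;  out {0}∪{7}={0,7}
  n10('bbacb'): parent n9 fail=12; on 'b' 12→0 → fail=6;  out ∅∪{1}={1}
  n15('accbc'): parent n14 fail=6; on 'c' 6→0 → fail=0;  out {3}∪∅={3}
  n11('bbacba'): parent n10 fail=6; on 'a' 6→0 → fail=1;  out {2}∪∅={2}

Text stream:
pos 0 'a': at 1
pos 1 'a': at 2
pos 2 'a': at 2 (fail-walked)
pos 3 'b': at 3  emit P1@[3:3]
pos 4 'a': at 4
pos 5 'c': at 5  emit P0@[1:5],P7@[4:5]
pos 6 'c': at 13 (fail-walked)
pos 7 'a': at 1 (fail-walked)
pos 8 'b': at 16  emit P1@[8:8]
pos 9 'a': at 1 (fail-walked)
pos 10 'b': at 16  emit P1@[10:10]
pos 11 'b': at 17  emit P1@[11:11],P6@[10:11]
pos 12 'a': at 18  emit P4@[9:12]
pos 13 'c': at 9 (fail-walked)  emit P7@[12:13]
pos 14 'b': at 10  emit P1@[14:14]
pos 15 'a': at 11  emit P2@[10:15]
pos 16 'b': at 16 (fail-walked)  emit P1@[16:16]
pos 17 'b': at 17  emit P1@[17:17],P6@[16:17]
pos 18 'a': at 18  emit P4@[15:18]
pos 19 'a': at 2 (fail-walked)
pos 20 'a': at 2 (fail-walked)
pos 21 'b': at 3  emit P1@[21:21]
pos 22 'a': at 4
pos 23 'c': at 5  emit P0@[19:23],P7@[22:23]
pos 24 'a': at 1 (fail-walked)
pos 25 'c': at 12  emit P7@[24:25]
pos 26 'a': at 1 (fail-walked)
pos 27 'a': at 2
pos 28 'b': at 3  emit P1@[28:28]
pos 29 'a': at 4
pos 30 'c': at 5  emit P0@[26:30],P7@[29:30]
pos 31 'a': at 1 (fail-walked)
pos 32 'a': at 2
pos 33 'b': at 3  emit P1@[33:33]
pos 34 'c': at 19 (fail-walked)  emit P5@[32:34]
pos 35 'a': at 1 (fail-walked)
pos 36 'a': at 2
pos 37 'c': at 12 (fail-walked)  emit P7@[36:37]
pos 38 'b': at 6 (fail-walked)  emit P1@[38:38]
pos 39 'b': at 7  emit P1@[39:39],P6@[38:39]
pos 40 'a': at 8
pos 41 'c': at 9  emit P7@[40:41]
pos 42 'a': at 1 (fail-walked)
pos 43 'b': at 16  emit P1@[43:43]
pos 44 'c': at 19  emit P5@[42:44]
pos 45 'a': at 1 (fail-walked)
pos 46 'c': at 12  emit P7@[45:46]
pos 47 'c': at 13
pos 48 'b': at 14  emit P1@[48:48]
pos 49 'c': at 15  emit P3@[45:49]
pos 50 'a': at 1 (fail-walked)
pos 51 'c': at 12  emit P7@[50:51]
pos 52 'a': at 1 (fail-walked)
pos 53 'a': at 2
pos 54 'b': at 3  emit P1@[54:54]

All matches (sorted): [[3,1],[5,0],[5,7],[8,1],[10,1],[11,1],[11,6],[12,4],[13,7],[14,1],[15,2],[16,1],[17,1],[17,6],[18,4],[21,1],[23,0],[23,7],[25,7],[28,1],[30,0],[30,7],[33,1],[34,5],[37,7],[38,1],[39,1],[39,6],[41,7],[43,1],[44,5],[46,7],[48,1],[49,3],[51,7],[54,1]]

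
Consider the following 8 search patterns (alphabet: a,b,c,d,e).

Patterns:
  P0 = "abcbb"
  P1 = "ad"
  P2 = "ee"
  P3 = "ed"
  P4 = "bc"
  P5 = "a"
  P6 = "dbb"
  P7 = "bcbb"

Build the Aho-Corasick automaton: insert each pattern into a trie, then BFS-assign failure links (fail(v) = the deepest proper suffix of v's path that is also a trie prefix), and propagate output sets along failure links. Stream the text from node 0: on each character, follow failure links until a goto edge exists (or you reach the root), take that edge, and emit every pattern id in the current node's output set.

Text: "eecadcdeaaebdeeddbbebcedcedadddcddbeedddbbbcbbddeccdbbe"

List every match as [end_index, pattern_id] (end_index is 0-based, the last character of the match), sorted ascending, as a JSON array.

Build:
Trie (insert patterns):
  n0 'ε': a→1 b→10 d→12 e→7
  n1 'a': b→2 d→6  [P5 ends]
  n2 'ab': c→3
  n3 'abc': b→4
  n4 'abcb': b→5
  n5 'abcbb': ·  [P0 ends]
  n6 'ad': ·  [P1 ends]
  n7 'e': d→9 e→8
  n8 'ee': ·  [P2 ends]
  n9 'ed': ·  [P3 ends]
  n10 'b': c→11
  n11 'bc': b→15  [P4 ends]
  n12 'd': b→13
  n13 'db': b→14
  n14 'dbb': ·  [P6 ends]
  n15 'bcb': b→16
  n16 'bcbb': ·  [P7 ends]

BFS fail/out derivation:
  n1('a'): parent n0 fail=0; on 'a' 0 → fail=0;  out {5}∪∅={5}
  n7('e'): parent n0 fail=0; on 'e' 0 → fail=0;  out ∅∪∅=∅
  n10('b'): parent n0 fail=0; on 'b' 0 → fail=0;  out ∅∪∅=∅
  n12('d'): parent n0 fail=0; on 'd' 0 → fail=0;  out ∅∪∅=∅
  n2('ab'): parent n1 fail=0; on 'b' 0 → fail=10;  out ∅∪∅=∅
  n6('ad'): parent n1 fail=0; on 'd' 0 → fail=12;  out {1}∪∅={1}
  n8('ee'): parent n7 fail=0; on 'e' 0 → fail=7;  out {2}∪∅={2}
  n9('ed'): parent n7 fail=0; on 'd' 0 → fail=12;  out {3}∪∅={3}
  n11('bc'): parent n10 fail=0; on 'c' 0 → fail=0;  out {4}∪∅={4}
  n13('db'): parent n12 fail=0; on 'b' 0 → fail=10;  out ∅∪∅=∅
  n3('abc'): parent n2 fail=10; on 'c' 10 → fail=11;  out ∅∪{4}={4}
  n14('dbb'): parent n13 fail=10; on 'b' 10→0 → fail=10;  out {6}∪∅={6}
  n15('bcb'): parent n11 fail=0; on 'b' 0 → fail=10;  out ∅∪∅=∅
  n4('abcb'): parent n3 fail=11; on 'b' 11 → fail=15;  out ∅∪∅=∅
  n16('bcbb'): parent n15 fail=10; on 'b' 10→0 → fail=10;  out {7}∪∅={7}
  n5('abcbb'): parent n4 fail=15; on 'b' 15 → fail=16;  out {0}∪{7}={0,7}

Scan:
i=0 'e': node 0→7
i=1 'e': node 7→8  ** P2@[0:1]
i=2 'c': node 8→0 (via fail)
i=3 'a': node 0→1  ** P5@[3:3]
i=4 'd': node 1→6  ** P1@[3:4]
i=5 'c': node 6→0 (via fail)
i=6 'd': node 0→12
i=7 'e': node 12→7 (via fail)
i=8 'a': node 7→1 (via fail)  ** P5@[8:8]
i=9 'a': node 1→1 (via fail)  ** P5@[9:9]
i=10 'e': node 1→7 (via fail)
i=11 'b': node 7→10 (via fail)
i=12 'd': node 10→12 (via fail)
i=13 'e': node 12→7 (via fail)
i=14 'e': node 7→8  ** P2@[13:14]
i=15 'd': node 8→9 (via fail)  ** P3@[14:15]
i=16 'd': node 9→12 (via fail)
i=17 'b': node 12→13
i=18 'b': node 13→14  ** P6@[16:18]
i=19 'e': node 14→7 (via fail)
i=20 'b': node 7→10 (via fail)
i=21 'c': node 10→11  ** P4@[20:21]
i=22 'e': node 11→7 (via fail)
i=23 'd': node 7→9  ** P3@[22:23]
i=24 'c': node 9→0 (via fail)
i=25 'e': node 0→7
i=26 'd': node 7→9  ** P3@[25:26]
i=27 'a': node 9→1 (via fail)  ** P5@[27:27]
i=28 'd': node 1→6  ** P1@[27:28]
i=29 'd': node 6→12 (via fail)
i=30 'd': node 12→12 (via fail)
i=31 'c': node 12→0 (via fail)
i=32 'd': node 0→12
i=33 'd': node 12→12 (via fail)
i=34 'b': node 12→13
i=35 'e': node 13→7 (via fail)
i=36 'e': node 7→8  ** P2@[35:36]
i=37 'd': node 8→9 (via fail)  ** P3@[36:37]
i=38 'd': node 9→12 (via fail)
i=39 'd': node 12→12 (via fail)
i=40 'b': node 12→13
i=41 'b': node 13→14  ** P6@[39:41]
i=42 'b': node 14→10 (via fail)
i=43 'c': node 10→11  ** P4@[42:43]
i=44 'b': node 11→15
i=45 'b': node 15→16  ** P7@[42:45]
i=46 'd': node 16→12 (via fail)
i=47 'd': node 12→12 (via fail)
i=48 'e': node 12→7 (via fail)
i=49 'c': node 7→0 (via fail)
i=50 'c': node 0→0
i=51 'd': node 0→12
i=52 'b': node 12→13
i=53 'b': node 13→14  ** P6@[51:53]
i=54 'e': node 14→7 (via fail)

Result: [[1,2],[3,5],[4,1],[8,5],[9,5],[14,2],[15,3],[18,6],[21,4],[23,3],[26,3],[27,5],[28,1],[36,2],[37,3],[41,6],[43,4],[45,7],[53,6]]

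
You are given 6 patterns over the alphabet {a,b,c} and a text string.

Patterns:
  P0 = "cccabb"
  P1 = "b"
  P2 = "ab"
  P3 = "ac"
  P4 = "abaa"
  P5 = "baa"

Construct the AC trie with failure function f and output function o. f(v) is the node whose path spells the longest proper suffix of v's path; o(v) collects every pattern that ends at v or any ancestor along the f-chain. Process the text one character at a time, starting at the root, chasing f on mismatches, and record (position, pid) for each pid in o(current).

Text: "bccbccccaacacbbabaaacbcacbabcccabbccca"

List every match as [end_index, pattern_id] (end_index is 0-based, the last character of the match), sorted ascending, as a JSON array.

Construct AC machine:
Trie nodes:
  n0 'ε': a→8 b→7 c→1
  n1 'c': c→2
  n2 'cc': c→3
  n3 'ccc': a→4
  n4 'ccca': b→5
  n5 'cccab': b→6
  n6 'cccabb': ·  ←P0
  n7 'b': a→13  ←P1
  n8 'a': b→9 c→10
  n9 'ab': a→11  ←P2
  n10 'ac': ·  ←P3
  n11 'aba': a→12
  n12 'abaa': ·  ←P4
  n13 'ba': a→14
  n14 'baa': ·  ←P5

Failure links (BFS by depth):
  fail(1) 'c': from fail(0)=0 chase 'c': 0 ⇒ 0;  out=∅∪out(0)=∅
  fail(7) 'b': from fail(0)=0 chase 'b': 0 ⇒ 0;  out={1}∪out(0)={1}
  fail(8) 'a': from fail(0)=0 chase 'a': 0 ⇒ 0;  out=∅∪out(0)=∅
  fail(2) 'cc': from fail(1)=0 chase 'c': 0 ⇒ 1;  out=∅∪out(1)=∅
  fail(9) 'ab': from fail(8)=0 chase 'b': 0 ⇒ 7;  out={2}∪out(7)={1,2}
  fail(10) 'ac': from fail(8)=0 chase 'c': 0 ⇒ 1;  out={3}∪out(1)={3}
  fail(13) 'ba': from fail(7)=0 chase 'a': 0 ⇒ 8;  out=∅∪out(8)=∅
  fail(3) 'ccc': from fail(2)=1 chase 'c': 1 ⇒ 2;  out=∅∪out(2)=∅
  fail(11) 'aba': from fail(9)=7 chase 'a': 7 ⇒ 13;  out=∅∪out(13)=∅
  fail(14) 'baa': from fail(13)=8 chase 'a': 8→0 ⇒ 8;  out={5}∪out(8)={5}
  fail(4) 'ccca': from fail(3)=2 chase 'a': 2→1→0 ⇒ 8;  out=∅∪out(8)=∅
  fail(12) 'abaa': from fail(11)=13 chase 'a': 13 ⇒ 14;  out={4}∪out(14)={4,5}
  fail(5) 'cccab': from fail(4)=8 chase 'b': 8 ⇒ 9;  out=∅∪out(9)={1,2}
  fail(6) 'cccabb': from fail(5)=9 chase 'b': 9→7→0 ⇒ 7;  out={0}∪out(7)={0,1}

Run:
i=0 'b': node 0→7  ** P1@[0:0]
i=1 'c': node 7→1 (via fail)
i=2 'c': node 1→2
i=3 'b': node 2→7 (via fail)  ** P1@[3:3]
i=4 'c': node 7→1 (via fail)
i=5 'c': node 1→2
i=6 'c': node 2→3
i=7 'c': node 3→3 (via fail)
i=8 'a': node 3→4
i=9 'a': node 4→8 (via fail)
i=10 'c': node 8→10  ** P3@[9:10]
i=11 'a': node 10→8 (via fail)
i=12 'c': node 8→10  ** P3@[11:12]
i=13 'b': node 10→7 (via fail)  ** P1@[13:13]
i=14 'b': node 7→7 (via fail)  ** P1@[14:14]
i=15 'a': node 7→13
i=16 'b': node 13→9 (via fail)  ** P1@[16:16],P2@[15:16]
i=17 'a': node 9→11
i=18 'a': node 11→12  ** P4@[15:18],P5@[16:18]
i=19 'a': node 12→8 (via fail)
i=20 'c': node 8→10  ** P3@[19:20]
i=21 'b': node 10→7 (via fail)  ** P1@[21:21]
i=22 'c': node 7→1 (via fail)
i=23 'a': node 1→8 (via fail)
i=24 'c': node 8→10  ** P3@[23:24]
i=25 'b': node 10→7 (via fail)  ** P1@[25:25]
i=26 'a': node 7→13
i=27 'b': node 13→9 (via fail)  ** P1@[27:27],P2@[26:27]
i=28 'c': node 9→1 (via fail)
i=29 'c': node 1→2
i=30 'c': node 2→3
i=31 'a': node 3→4
i=32 'b': node 4→5  ** P1@[32:32],P2@[31:32]
i=33 'b': node 5→6  ** P0@[28:33],P1@[33:33]
i=34 'c': node 6→1 (via fail)
i=35 'c': node 1→2
i=36 'c': node 2→3
i=37 'a': node 3→4

Matches: [[0,1],[3,1],[10,3],[12,3],[13,1],[14,1],[16,1],[16,2],[18,4],[18,5],[20,3],[21,1],[24,3],[25,1],[27,1],[27,2],[32,1],[32,2],[33,0],[33,1]]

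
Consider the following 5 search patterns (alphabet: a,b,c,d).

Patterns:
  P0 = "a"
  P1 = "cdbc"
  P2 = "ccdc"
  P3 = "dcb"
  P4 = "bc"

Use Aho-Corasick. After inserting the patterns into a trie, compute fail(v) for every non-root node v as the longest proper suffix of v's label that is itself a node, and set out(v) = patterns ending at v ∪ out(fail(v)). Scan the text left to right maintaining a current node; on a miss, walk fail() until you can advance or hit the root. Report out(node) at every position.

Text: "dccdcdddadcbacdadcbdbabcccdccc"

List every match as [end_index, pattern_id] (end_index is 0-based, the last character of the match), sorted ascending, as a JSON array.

Build automaton:
Trie nodes:
  n0 'ε': a→1 b→12 c→2 d→9
  n1 'a': ·  [P0 ends]
  n2 'c': c→6 d→3
  n3 'cd': b→4
  n4 'cdb': c→5
  n5 'cdbc': ·  [P1 ends]
  n6 'cc': d→7
  n7 'ccd': c→8
  n8 'ccdc': ·  [P2 ends]
  n9 'd': c→10
  n10 'dc': b→11
  n11 'dcb': ·  [P3 ends]
  n12 'b': c→13
  n13 'bc': ·  [P4 ends]

Failure links (BFS by depth):
  n1('a'): parent n0 fail=0; on 'a' 0 → fail=0;  out {0}∪∅={0}
  n2('c'): parent n0 fail=0; on 'c' 0 → fail=0;  out ∅∪∅=∅
  n9('d'): parent n0 fail=0; on 'd' 0 → fail=0;  out ∅∪∅=∅
  n12('b'): parent n0 fail=0; on 'b' 0 → fail=0;  out ∅∪∅=∅
  n3('cd'): parent n2 fail=0; on 'd' 0 → fail=9;  out ∅∪∅=∅
  n6('cc'): parent n2 fail=0; on 'c' 0 → fail=2;  out ∅∪∅=∅
  n10('dc'): parent n9 fail=0; on 'c' 0 → fail=2;  out ∅∪∅=∅
  n13('bc'): parent n12 fail=0; on 'c' 0 → fail=2;  out {4}∪∅={4}
  n4('cdb'): parent n3 fail=9; on 'b' 9→0 → fail=12;  out ∅∪∅=∅
  n7('ccd'): parent n6 fail=2; on 'd' 2 → fail=3;  out ∅∪∅=∅
  n11('dcb'): parent n10 fail=2; on 'b' 2→0 → fail=12;  out {3}∪∅={3}
  n5('cdbc'): parent n4 fail=12; on 'c' 12 → fail=13;  out {1}∪{4}={1,4}
  n8('ccdc'): parent n7 fail=3; on 'c' 3→9 → fail=10;  out {2}∪∅={2}

Text stream:
i=0 'd': node 0→9
i=1 'c': node 9→10
i=2 'c': node 10→6 (via fail)
i=3 'd': node 6→7
i=4 'c': node 7→8  emit P2@[1:4]
i=5 'd': node 8→3 (via fail)
i=6 'd': node 3→9 (via fail)
i=7 'd': node 9→9 (via fail)
i=8 'a': node 9→1 (via fail)  emit P0@[8:8]
i=9 'd': node 1→9 (via fail)
i=10 'c': node 9→10
i=11 'b': node 10→11  emit P3@[9:11]
i=12 'a': node 11→1 (via fail)  emit P0@[12:12]
i=13 'c': node 1→2 (via fail)
i=14 'd': node 2→3
i=15 'a': node 3→1 (via fail)  emit P0@[15:15]
i=16 'd': node 1→9 (via fail)
i=17 'c': node 9→10
i=18 'b': node 10→11  emit P3@[16:18]
i=19 'd': node 11→9 (via fail)
i=20 'b': node 9→12 (via fail)
i=21 'a': node 12→1 (via fail)  emit P0@[21:21]
i=22 'b': node 1→12 (via fail)
i=23 'c': node 12→13  emit P4@[22:23]
i=24 'c': node 13→6 (via fail)
i=25 'c': node 6→6 (via fail)
i=26 'd': node 6→7
i=27 'c': node 7→8  emit P2@[24:27]
i=28 'c': node 8→6 (via fail)
i=29 'c': node 6→6 (via fail)

Result: [[4,2],[8,0],[11,3],[12,0],[15,0],[18,3],[21,0],[23,4],[27,2]]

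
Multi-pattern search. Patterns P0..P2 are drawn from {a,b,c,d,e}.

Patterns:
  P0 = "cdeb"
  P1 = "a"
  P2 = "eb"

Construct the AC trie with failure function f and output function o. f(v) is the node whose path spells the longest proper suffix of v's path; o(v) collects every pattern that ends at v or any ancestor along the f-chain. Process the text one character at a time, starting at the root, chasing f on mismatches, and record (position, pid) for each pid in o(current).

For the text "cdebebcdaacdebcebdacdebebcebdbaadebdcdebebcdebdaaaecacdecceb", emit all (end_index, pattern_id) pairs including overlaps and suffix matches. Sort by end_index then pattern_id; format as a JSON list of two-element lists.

Build:
Trie nodes:
  0='ε' goto a→5 c→1 e→6
  1='c' goto d→2
  2='cd' goto e→3
  3='cde' goto b→4
  4='cdeb' goto ·  ←P0
  5='a' goto ·  ←P1
  6='e' goto b→7
  7='eb' goto ·  ←P2

Failure links (BFS by depth):
  n1('c'): parent n0 fail=0; on 'c' 0 → fail=0;  out ∅∪∅=∅
  n5('a'): parent n0 fail=0; on 'a' 0 → fail=0;  out {1}∪∅={1}
  n6('e'): parent n0 fail=0; on 'e' 0 → fail=0;  out ∅∪∅=∅
  n2('cd'): parent n1 fail=0; on 'd' 0 → fail=0;  out ∅∪∅=∅
  n7('eb'): parent n6 fail=0; on 'b' 0 → fail=0;  out {2}∪∅={2}
  n3('cde'): parent n2 fail=0; on 'e' 0 → fail=6;  out ∅∪∅=∅
  n4('cdeb'): parent n3 fail=6; on 'b' 6 → fail=7;  out {0}∪{2}={0,2}

Scan:
pos 0 'c': at 1
pos 1 'd': at 2
pos 2 'e': at 3
pos 3 'b': at 4  ** P0@[0:3],P2@[2:3]
pos 4 'e': at 6 (via fail)
pos 5 'b': at 7  ** P2@[4:5]
pos 6 'c': at 1 (via fail)
pos 7 'd': at 2
pos 8 'a': at 5 (via fail)  ** P1@[8:8]
pos 9 'a': at 5 (via fail)  ** P1@[9:9]
pos 10 'c': at 1 (via fail)
pos 11 'd': at 2
pos 12 'e': at 3
pos 13 'b': at 4  ** P0@[10:13],P2@[12:13]
pos 14 'c': at 1 (via fail)
pos 15 'e': at 6 (via fail)
pos 16 'b': at 7  ** P2@[15:16]
pos 17 'd': at 0 (via fail)
pos 18 'a': at 5  ** P1@[18:18]
pos 19 'c': at 1 (via fail)
pos 20 'd': at 2
pos 21 'e': at 3
pos 22 'b': at 4  ** P0@[19:22],P2@[21:22]
pos 23 'e': at 6 (via fail)
pos 24 'b': at 7  ** P2@[23:24]
pos 25 'c': at 1 (via fail)
pos 26 'e': at 6 (via fail)
pos 27 'b': at 7  ** P2@[26:27]
pos 28 'd': at 0 (via fail)
pos 29 'b': at 0
pos 30 'a': at 5  ** P1@[30:30]
pos 31 'a': at 5 (via fail)  ** P1@[31:31]
pos 32 'd': at 0 (via fail)
pos 33 'e': at 6
pos 34 'b': at 7  ** P2@[33:34]
pos 35 'd': at 0 (via fail)
pos 36 'c': at 1
pos 37 'd': at 2
pos 38 'e': at 3
pos 39 'b': at 4  ** P0@[36:39],P2@[38:39]
pos 40 'e': at 6 (via fail)
pos 41 'b': at 7  ** P2@[40:41]
pos 42 'c': at 1 (via fail)
pos 43 'd': at 2
pos 44 'e': at 3
pos 45 'b': at 4  ** P0@[42:45],P2@[44:45]
pos 46 'd': at 0 (via fail)
pos 47 'a': at 5  ** P1@[47:47]
pos 48 'a': at 5 (via fail)  ** P1@[48:48]
pos 49 'a': at 5 (via fail)  ** P1@[49:49]
pos 50 'e': at 6 (via fail)
pos 51 'c': at 1 (via fail)
pos 52 'a': at 5 (via fail)  ** P1@[52:52]
pos 53 'c': at 1 (via fail)
pos 54 'd': at 2
pos 55 'e': at 3
pos 56 'c': at 1 (via fail)
pos 57 'c': at 1 (via fail)
pos 58 'e': at 6 (via fail)
pos 59 'b': at 7  ** P2@[58:59]

All matches (sorted): [[3,0],[3,2],[5,2],[8,1],[9,1],[13,0],[13,2],[16,2],[18,1],[22,0],[22,2],[24,2],[27,2],[30,1],[31,1],[34,2],[39,0],[39,2],[41,2],[45,0],[45,2],[47,1],[48,1],[49,1],[52,1],[59,2]]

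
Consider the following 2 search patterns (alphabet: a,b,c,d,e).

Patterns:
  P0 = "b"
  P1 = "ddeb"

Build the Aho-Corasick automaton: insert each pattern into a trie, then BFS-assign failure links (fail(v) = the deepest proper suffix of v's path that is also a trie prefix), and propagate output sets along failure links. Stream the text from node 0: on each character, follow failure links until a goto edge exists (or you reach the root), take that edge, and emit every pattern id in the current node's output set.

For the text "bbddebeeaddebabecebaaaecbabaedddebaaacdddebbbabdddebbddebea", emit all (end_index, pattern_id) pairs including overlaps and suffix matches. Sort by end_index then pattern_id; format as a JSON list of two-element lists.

Build automaton:
Trie nodes:
  0='ε' goto b→1 d→2
  1='b' goto ·  ←P0
  2='d' goto d→3
  3='dd' goto e→4
  4='dde' goto b→5
  5='ddeb' goto ·  ←P1

Failure links (BFS by depth):
  fail(1) 'b': from fail(0)=0 chase 'b': 0 ⇒ 0;  out={0}∪out(0)={0}
  fail(2) 'd': from fail(0)=0 chase 'd': 0 ⇒ 0;  out=∅∪out(0)=∅
  fail(3) 'dd': from fail(2)=0 chase 'd': 0 ⇒ 2;  out=∅∪out(2)=∅
  fail(4) 'dde': from fail(3)=2 chase 'e': 2→0 ⇒ 0;  out=∅∪out(0)=∅
  fail(5) 'ddeb': from fail(4)=0 chase 'b': 0 ⇒ 1;  out={1}∪out(1)={0,1}

Text stream:
pos 0 'b': at 1  ** P0@[0:0]
pos 1 'b': at 1 ·f  ** P0@[1:1]
pos 2 'd': at 2 ·f
pos 3 'd': at 3
pos 4 'e': at 4
pos 5 'b': at 5  ** P0@[5:5],P1@[2:5]
pos 6 'e': at 0 ·f
pos 7 'e': at 0
pos 8 'a': at 0
pos 9 'd': at 2
pos 10 'd': at 3
pos 11 'e': at 4
pos 12 'b': at 5  ** P0@[12:12],P1@[9:12]
pos 13 'a': at 0 ·f
pos 14 'b': at 1  ** P0@[14:14]
pos 15 'e': at 0 ·f
pos 16 'c': at 0
pos 17 'e': at 0
pos 18 'b': at 1  ** P0@[18:18]
pos 19 'a': at 0 ·f
pos 20 'a': at 0
pos 21 'a': at 0
pos 22 'e': at 0
pos 23 'c': at 0
pos 24 'b': at 1  ** P0@[24:24]
pos 25 'a': at 0 ·f
pos 26 'b': at 1  ** P0@[26:26]
pos 27 'a': at 0 ·f
pos 28 'e': at 0
pos 29 'd': at 2
pos 30 'd': at 3
pos 31 'd': at 3 ·f
pos 32 'e': at 4
pos 33 'b': at 5  ** P0@[33:33],P1@[30:33]
pos 34 'a': at 0 ·f
pos 35 'a': at 0
pos 36 'a': at 0
pos 37 'c': at 0
pos 38 'd': at 2
pos 39 'd': at 3
pos 40 'd': at 3 ·f
pos 41 'e': at 4
pos 42 'b': at 5  ** P0@[42:42],P1@[39:42]
pos 43 'b': at 1 ·f  ** P0@[43:43]
pos 44 'b': at 1 ·f  ** P0@[44:44]
pos 45 'a': at 0 ·f
pos 46 'b': at 1  ** P0@[46:46]
pos 47 'd': at 2 ·f
pos 48 'd': at 3
pos 49 'd': at 3 ·f
pos 50 'e': at 4
pos 51 'b': at 5  ** P0@[51:51],P1@[48:51]
pos 52 'b': at 1 ·f  ** P0@[52:52]
pos 53 'd': at 2 ·f
pos 54 'd': at 3
pos 55 'e': at 4
pos 56 'b': at 5  ** P0@[56:56],P1@[53:56]
pos 57 'e': at 0 ·f
pos 58 'a': at 0

Matches: [[0,0],[1,0],[5,0],[5,1],[12,0],[12,1],[14,0],[18,0],[24,0],[26,0],[33,0],[33,1],[42,0],[42,1],[43,0],[44,0],[46,0],[51,0],[51,1],[52,0],[56,0],[56,1]]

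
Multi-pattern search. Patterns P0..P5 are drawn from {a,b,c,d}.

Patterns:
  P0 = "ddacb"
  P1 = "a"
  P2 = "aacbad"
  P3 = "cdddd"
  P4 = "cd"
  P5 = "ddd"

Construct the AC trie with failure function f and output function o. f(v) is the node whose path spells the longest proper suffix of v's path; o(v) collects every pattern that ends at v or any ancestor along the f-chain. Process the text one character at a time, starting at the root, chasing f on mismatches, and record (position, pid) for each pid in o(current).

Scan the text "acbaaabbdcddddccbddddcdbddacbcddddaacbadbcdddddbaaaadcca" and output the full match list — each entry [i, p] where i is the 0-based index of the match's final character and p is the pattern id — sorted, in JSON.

Build:
Trie (insert patterns):
  n0 'ε': a→6 c→12 d→1
  n1 'd': d→2
  n2 'dd': a→3 d→17
  n3 'dda': c→4
  n4 'ddac': b→5
  n5 'ddacb': ·  [P0 ends]
  n6 'a': a→7  [P1 ends]
  n7 'aa': c→8
  n8 'aac': b→9
  n9 'aacb': a→10
  n10 'aacba': d→11
  n11 'aacbad': ·  [P2 ends]
  n12 'c': d→13
  n13 'cd': d→14  [P4 ends]
  n14 'cdd': d→15
  n15 'cddd': d→16
  n16 'cdddd': ·  [P3 ends]
  n17 'ddd': ·  [P5 ends]

Failure links (BFS by depth):
  fail(1) 'd': from fail(0)=0 chase 'd': 0 ⇒ 0;  out=∅∪out(0)=∅
  fail(6) 'a': from fail(0)=0 chase 'a': 0 ⇒ 0;  out={1}∪out(0)={1}
  fail(12) 'c': from fail(0)=0 chase 'c': 0 ⇒ 0;  out=∅∪out(0)=∅
  fail(2) 'dd': from fail(1)=0 chase 'd': 0 ⇒ 1;  out=∅∪out(1)=∅
  fail(7) 'aa': from fail(6)=0 chase 'a': 0 ⇒ 6;  out=∅∪out(6)={1}
  fail(13) 'cd': from fail(12)=0 chase 'd': 0 ⇒ 1;  out={4}∪out(1)={4}
  fail(3) 'dda': from fail(2)=1 chase 'a': 1→0 ⇒ 6;  out=∅∪out(6)={1}
  fail(8) 'aac': from fail(7)=6 chase 'c': 6→0 ⇒ 12;  out=∅∪out(12)=∅
  fail(14) 'cdd': from fail(13)=1 chase 'd': 1 ⇒ 2;  out=∅∪out(2)=∅
  fail(17) 'ddd': from fail(2)=1 chase 'd': 1 ⇒ 2;  out={5}∪out(2)={5}
  fail(4) 'ddac': from fail(3)=6 chase 'c': 6→0 ⇒ 12;  out=∅∪out(12)=∅
  fail(9) 'aacb': from fail(8)=12 chase 'b': 12→0 ⇒ 0;  out=∅∪out(0)=∅
  fail(15) 'cddd': from fail(14)=2 chase 'd': 2 ⇒ 17;  out=∅∪out(17)={5}
  fail(5) 'ddacb': from fail(4)=12 chase 'b': 12→0 ⇒ 0;  out={0}∪out(0)={0}
  fail(10) 'aacba': from fail(9)=0 chase 'a': 0 ⇒ 6;  out=∅∪out(6)={1}
  fail(16) 'cdddd': from fail(15)=17 chase 'd': 17→2 ⇒ 17;  out={3}∪out(17)={3,5}
  fail(11) 'aacbad': from fail(10)=6 chase 'd': 6→0 ⇒ 1;  out={2}∪out(1)={2}

Run:
[0] read 'a'  n0⇒n6  ** P1@[0:0]
[1] read 'c'  n6⇒n12 (via fail)
[2] read 'b'  n12⇒n0 (via fail)
[3] read 'a'  n0⇒n6  ** P1@[3:3]
[4] read 'a'  n6⇒n7  ** P1@[4:4]
[5] read 'a'  n7⇒n7 (via fail)  ** P1@[5:5]
[6] read 'b'  n7⇒n0 (via fail)
[7] read 'b'  n0⇒n0
[8] read 'd'  n0⇒n1
[9] read 'c'  n1⇒n12 (via fail)
[10] read 'd'  n12⇒n13  ** P4@[9:10]
[11] read 'd'  n13⇒n14
[12] read 'd'  n14⇒n15  ** P5@[10:12]
[13] read 'd'  n15⇒n16  ** P3@[9:13],P5@[11:13]
[14] read 'c'  n16⇒n12 (via fail)
[15] read 'c'  n12⇒n12 (via fail)
[16] read 'b'  n12⇒n0 (via fail)
[17] read 'd'  n0⇒n1
[18] read 'd'  n1⇒n2
[19] read 'd'  n2⇒n17  ** P5@[17:19]
[20] read 'd'  n17⇒n17 (via fail)  ** P5@[18:20]
[21] read 'c'  n17⇒n12 (via fail)
[22] read 'd'  n12⇒n13  ** P4@[21:22]
[23] read 'b'  n13⇒n0 (via fail)
[24] read 'd'  n0⇒n1
[25] read 'd'  n1⇒n2
[26] read 'a'  n2⇒n3  ** P1@[26:26]
[27] read 'c'  n3⇒n4
[28] read 'b'  n4⇒n5  ** P0@[24:28]
[29] read 'c'  n5⇒n12 (via fail)
[30] read 'd'  n12⇒n13  ** P4@[29:30]
[31] read 'd'  n13⇒n14
[32] read 'd'  n14⇒n15  ** P5@[30:32]
[33] read 'd'  n15⇒n16  ** P3@[29:33],P5@[31:33]
[34] read 'a'  n16⇒n3 (via fail)  ** P1@[34:34]
[35] read 'a'  n3⇒n7 (via fail)  ** P1@[35:35]
[36] read 'c'  n7⇒n8
[37] read 'b'  n8⇒n9
[38] read 'a'  n9⇒n10  ** P1@[38:38]
[39] read 'd'  n10⇒n11  ** P2@[34:39]
[40] read 'b'  n11⇒n0 (via fail)
[41] read 'c'  n0⇒n12
[42] read 'd'  n12⇒n13  ** P4@[41:42]
[43] read 'd'  n13⇒n14
[44] read 'd'  n14⇒n15  ** P5@[42:44]
[45] read 'd'  n15⇒n16  ** P3@[41:45],P5@[43:45]
[46] read 'd'  n16⇒n17 (via fail)  ** P5@[44:46]
[47] read 'b'  n17⇒n0 (via fail)
[48] read 'a'  n0⇒n6  ** P1@[48:48]
[49] read 'a'  n6⇒n7  ** P1@[49:49]
[50] read 'a'  n7⇒n7 (via fail)  ** P1@[50:50]
[51] read 'a'  n7⇒n7 (via fail)  ** P1@[51:51]
[52] read 'd'  n7⇒n1 (via fail)
[53] read 'c'  n1⇒n12 (via fail)
[54] read 'c'  n12⇒n12 (via fail)
[55] read 'a'  n12⇒n6 (via fail)  ** P1@[55:55]

All matches (sorted): [[0,1],[3,1],[4,1],[5,1],[10,4],[12,5],[13,3],[13,5],[19,5],[20,5],[22,4],[26,1],[28,0],[30,4],[32,5],[33,3],[33,5],[34,1],[35,1],[38,1],[39,2],[42,4],[44,5],[45,3],[45,5],[46,5],[48,1],[49,1],[50,1],[51,1],[55,1]]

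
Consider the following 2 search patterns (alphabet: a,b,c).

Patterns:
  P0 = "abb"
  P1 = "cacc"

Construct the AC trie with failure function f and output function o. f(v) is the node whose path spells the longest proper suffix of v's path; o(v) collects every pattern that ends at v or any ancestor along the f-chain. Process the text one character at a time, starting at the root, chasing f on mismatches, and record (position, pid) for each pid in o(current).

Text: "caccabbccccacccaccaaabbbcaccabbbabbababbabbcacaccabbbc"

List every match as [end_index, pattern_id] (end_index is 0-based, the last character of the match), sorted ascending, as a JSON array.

Construct AC machine:
Trie nodes:
  n0 'ε': a→1 c→4
  n1 'a': b→2
  n2 'ab': b→3
  n3 'abb': ·  ←P0
  n4 'c': a→5
  n5 'ca': c→6
  n6 'cac': c→7
  n7 'cacc': ·  ←P1

BFS fail/out derivation:
  n1('a'): parent n0 fail=0; on 'a' 0 → fail=0;  out ∅∪∅=∅
  n4('c'): parent n0 fail=0; on 'c' 0 → fail=0;  out ∅∪∅=∅
  n2('ab'): parent n1 fail=0; on 'b' 0 → fail=0;  out ∅∪∅=∅
  n5('ca'): parent n4 fail=0; on 'a' 0 → fail=1;  out ∅∪∅=∅
  n3('abb'): parent n2 fail=0; on 'b' 0 → fail=0;  out {0}∪∅={0}
  n6('cac'): parent n5 fail=1; on 'c' 1→0 → fail=4;  out ∅∪∅=∅
  n7('cacc'): parent n6 fail=4; on 'c' 4→0 → fail=4;  out {1}∪∅={1}

Text stream:
[0] read 'c'  n0⇒n4
[1] read 'a'  n4⇒n5
[2] read 'c'  n5⇒n6
[3] read 'c'  n6⇒n7  emit P1@[0:3]
[4] read 'a'  n7⇒n5 ·f
[5] read 'b'  n5⇒n2 ·f
[6] read 'b'  n2⇒n3  emit P0@[4:6]
[7] read 'c'  n3⇒n4 ·f
[8] read 'c'  n4⇒n4 ·f
[9] read 'c'  n4⇒n4 ·f
[10] read 'c'  n4⇒n4 ·f
[11] read 'a'  n4⇒n5
[12] read 'c'  n5⇒n6
[13] read 'c'  n6⇒n7  emit P1@[10:13]
[14] read 'c'  n7⇒n4 ·f
[15] read 'a'  n4⇒n5
[16] read 'c'  n5⇒n6
[17] read 'c'  n6⇒n7  emit P1@[14:17]
[18] read 'a'  n7⇒n5 ·f
[19] read 'a'  n5⇒n1 ·f
[20] read 'a'  n1⇒n1 ·f
[21] read 'b'  n1⇒n2
[22] read 'b'  n2⇒n3  emit P0@[20:22]
[23] read 'b'  n3⇒n0 ·f
[24] read 'c'  n0⇒n4
[25] read 'a'  n4⇒n5
[26] read 'c'  n5⇒n6
[27] read 'c'  n6⇒n7  emit P1@[24:27]
[28] read 'a'  n7⇒n5 ·f
[29] read 'b'  n5⇒n2 ·f
[30] read 'b'  n2⇒n3  emit P0@[28:30]
[31] read 'b'  n3⇒n0 ·f
[32] read 'a'  n0⇒n1
[33] read 'b'  n1⇒n2
[34] read 'b'  n2⇒n3  emit P0@[32:34]
[35] read 'a'  n3⇒n1 ·f
[36] read 'b'  n1⇒n2
[37] read 'a'  n2⇒n1 ·f
[38] read 'b'  n1⇒n2
[39] read 'b'  n2⇒n3  emit P0@[37:39]
[40] read 'a'  n3⇒n1 ·f
[41] read 'b'  n1⇒n2
[42] read 'b'  n2⇒n3  emit P0@[40:42]
[43] read 'c'  n3⇒n4 ·f
[44] read 'a'  n4⇒n5
[45] read 'c'  n5⇒n6
[46] read 'a'  n6⇒n5 ·f
[47] read 'c'  n5⇒n6
[48] read 'c'  n6⇒n7  emit P1@[45:48]
[49] read 'a'  n7⇒n5 ·f
[50] read 'b'  n5⇒n2 ·f
[51] read 'b'  n2⇒n3  emit P0@[49:51]
[52] read 'b'  n3⇒n0 ·f
[53] read 'c'  n0⇒n4

Result: [[3,1],[6,0],[13,1],[17,1],[22,0],[27,1],[30,0],[34,0],[39,0],[42,0],[48,1],[51,0]]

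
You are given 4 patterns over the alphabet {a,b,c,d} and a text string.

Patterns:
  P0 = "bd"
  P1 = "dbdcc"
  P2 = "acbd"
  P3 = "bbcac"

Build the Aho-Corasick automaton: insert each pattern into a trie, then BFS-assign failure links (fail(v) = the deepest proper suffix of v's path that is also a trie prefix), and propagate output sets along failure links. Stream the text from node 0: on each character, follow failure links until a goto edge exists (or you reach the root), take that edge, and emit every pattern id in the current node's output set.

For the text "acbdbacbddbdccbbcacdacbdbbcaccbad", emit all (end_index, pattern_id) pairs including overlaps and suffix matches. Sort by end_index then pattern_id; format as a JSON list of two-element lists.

Construct AC machine:
Trie nodes:
  0='ε' goto a→8 b→1 d→3
  1='b' goto b→12 d→2
  2='bd' goto ·  ←P0
  3='d' goto b→4
  4='db' goto d→5
  5='dbd' goto c→6
  6='dbdc' goto c→7
  7='dbdcc' goto ·  ←P1
  8='a' goto c→9
  9='ac' goto b→10
  10='acb' goto d→11
  11='acbd' goto ·  ←P2
  12='bb' goto c→13
  13='bbc' goto a→14
  14='bbca' goto c→15
  15='bbcac' goto ·  ←P3

BFS fail/out derivation:
  fail(1) 'b': from fail(0)=0 chase 'b': 0 ⇒ 0;  out=∅∪out(0)=∅
  fail(3) 'd': from fail(0)=0 chase 'd': 0 ⇒ 0;  out=∅∪out(0)=∅
  fail(8) 'a': from fail(0)=0 chase 'a': 0 ⇒ 0;  out=∅∪out(0)=∅
  fail(2) 'bd': from fail(1)=0 chase 'd': 0 ⇒ 3;  out={0}∪out(3)={0}
  fail(4) 'db': from fail(3)=0 chase 'b': 0 ⇒ 1;  out=∅∪out(1)=∅
  fail(9) 'ac': from fail(8)=0 chase 'c': 0 ⇒ 0;  out=∅∪out(0)=∅
  fail(12) 'bb': from fail(1)=0 chase 'b': 0 ⇒ 1;  out=∅∪out(1)=∅
  fail(5) 'dbd': from fail(4)=1 chase 'd': 1 ⇒ 2;  out=∅∪out(2)={0}
  fail(10) 'acb': from fail(9)=0 chase 'b': 0 ⇒ 1;  out=∅∪out(1)=∅
  fail(13) 'bbc': from fail(12)=1 chase 'c': 1→0 ⇒ 0;  out=∅∪out(0)=∅
  fail(6) 'dbdc': from fail(5)=2 chase 'c': 2→3→0 ⇒ 0;  out=∅∪out(0)=∅
  fail(11) 'acbd': from fail(10)=1 chase 'd': 1 ⇒ 2;  out={2}∪out(2)={0,2}
  fail(14) 'bbca': from fail(13)=0 chase 'a': 0 ⇒ 8;  out=∅∪out(8)=∅
  fail(7) 'dbdcc': from fail(6)=0 chase 'c': 0 ⇒ 0;  out={1}∪out(0)={1}
  fail(15) 'bbcac': from fail(14)=8 chase 'c': 8 ⇒ 9;  out={3}∪out(9)={3}

Run:
i=0 'a': node 0→8
i=1 'c': node 8→9
i=2 'b': node 9→10
i=3 'd': node 10→11  ** P0@[2:3],P2@[0:3]
i=4 'b': node 11→4 (fail-walked)
i=5 'a': node 4→8 (fail-walked)
i=6 'c': node 8→9
i=7 'b': node 9→10
i=8 'd': node 10→11  ** P0@[7:8],P2@[5:8]
i=9 'd': node 11→3 (fail-walked)
i=10 'b': node 3→4
i=11 'd': node 4→5  ** P0@[10:11]
i=12 'c': node 5→6
i=13 'c': node 6→7  ** P1@[9:13]
i=14 'b': node 7→1 (fail-walked)
i=15 'b': node 1→12
i=16 'c': node 12→13
i=17 'a': node 13→14
i=18 'c': node 14→15  ** P3@[14:18]
i=19 'd': node 15→3 (fail-walked)
i=20 'a': node 3→8 (fail-walked)
i=21 'c': node 8→9
i=22 'b': node 9→10
i=23 'd': node 10→11  ** P0@[22:23],P2@[20:23]
i=24 'b': node 11→4 (fail-walked)
i=25 'b': node 4→12 (fail-walked)
i=26 'c': node 12→13
i=27 'a': node 13→14
i=28 'c': node 14→15  ** P3@[24:28]
i=29 'c': node 15→0 (fail-walked)
i=30 'b': node 0→1
i=31 'a': node 1→8 (fail-walked)
i=32 'd': node 8→3 (fail-walked)

All matches (sorted): [[3,0],[3,2],[8,0],[8,2],[11,0],[13,1],[18,3],[23,0],[23,2],[28,3]]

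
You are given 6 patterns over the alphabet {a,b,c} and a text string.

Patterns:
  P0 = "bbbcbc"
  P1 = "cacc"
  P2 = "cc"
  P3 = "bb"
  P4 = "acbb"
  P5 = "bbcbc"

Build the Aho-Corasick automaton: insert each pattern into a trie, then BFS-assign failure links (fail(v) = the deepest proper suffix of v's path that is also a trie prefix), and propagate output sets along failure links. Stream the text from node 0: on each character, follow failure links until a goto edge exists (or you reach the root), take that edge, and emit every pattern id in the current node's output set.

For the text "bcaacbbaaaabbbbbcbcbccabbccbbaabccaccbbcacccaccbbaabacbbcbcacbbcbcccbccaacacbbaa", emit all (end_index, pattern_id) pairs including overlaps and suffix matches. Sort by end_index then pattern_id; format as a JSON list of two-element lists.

Build:
Trie nodes:
  n0 'ε': a→12 b→1 c→7
  n1 'b': b→2
  n2 'bb': b→3 c→16  ←P3
  n3 'bbb': c→4
  n4 'bbbc': b→5
  n5 'bbbcb': c→6
  n6 'bbbcbc': ·  ←P0
  n7 'c': a→8 c→11
  n8 'ca': c→9
  n9 'cac': c→10
  n10 'cacc': ·  ←P1
  n11 'cc': ·  ←P2
  n12 'a': c→13
  n13 'ac': b→14
  n14 'acb': b→15
  n15 'acbb': ·  ←P4
  n16 'bbc': b→17
  n17 'bbcb': c→18
  n18 'bbcbc': ·  ←P5

Failure links (BFS by depth):
  fail(1) 'b': from fail(0)=0 chase 'b': 0 ⇒ 0;  out=∅∪out(0)=∅
  fail(7) 'c': from fail(0)=0 chase 'c': 0 ⇒ 0;  out=∅∪out(0)=∅
  fail(12) 'a': from fail(0)=0 chase 'a': 0 ⇒ 0;  out=∅∪out(0)=∅
  fail(2) 'bb': from fail(1)=0 chase 'b': 0 ⇒ 1;  out={3}∪out(1)={3}
  fail(8) 'ca': from fail(7)=0 chase 'a': 0 ⇒ 12;  out=∅∪out(12)=∅
  fail(11) 'cc': from fail(7)=0 chase 'c': 0 ⇒ 7;  out={2}∪out(7)={2}
  fail(13) 'ac': from fail(12)=0 chase 'c': 0 ⇒ 7;  out=∅∪out(7)=∅
  fail(3) 'bbb': from fail(2)=1 chase 'b': 1 ⇒ 2;  out=∅∪out(2)={3}
  fail(9) 'cac': from fail(8)=12 chase 'c': 12 ⇒ 13;  out=∅∪out(13)=∅
  fail(14) 'acb': from fail(13)=7 chase 'b': 7→0 ⇒ 1;  out=∅∪out(1)=∅
  fail(16) 'bbc': from fail(2)=1 chase 'c': 1→0 ⇒ 7;  out=∅∪out(7)=∅
  fail(4) 'bbbc': from fail(3)=2 chase 'c': 2 ⇒ 16;  out=∅∪out(16)=∅
  fail(10) 'cacc': from fail(9)=13 chase 'c': 13→7 ⇒ 11;  out={1}∪out(11)={1,2}
  fail(15) 'acbb': from fail(14)=1 chase 'b': 1 ⇒ 2;  out={4}∪out(2)={3,4}
  fail(17) 'bbcb': from fail(16)=7 chase 'b': 7→0 ⇒ 1;  out=∅∪out(1)=∅
  fail(5) 'bbbcb': from fail(4)=16 chase 'b': 16 ⇒ 17;  out=∅∪out(17)=∅
  fail(18) 'bbcbc': from fail(17)=1 chase 'c': 1→0 ⇒ 7;  out={5}∪out(7)={5}
  fail(6) 'bbbcbc': from fail(5)=17 chase 'c': 17 ⇒ 18;  out={0}∪out(18)={0,5}

Run:
pos 0 'b': at 1
pos 1 'c': at 7 (via fail)
pos 2 'a': at 8
pos 3 'a': at 12 (via fail)
pos 4 'c': at 13
pos 5 'b': at 14
pos 6 'b': at 15  emit P3@[5:6],P4@[3:6]
pos 7 'a': at 12 (via fail)
pos 8 'a': at 12 (via fail)
pos 9 'a': at 12 (via fail)
pos 10 'a': at 12 (via fail)
pos 11 'b': at 1 (via fail)
pos 12 'b': at 2  emit P3@[11:12]
pos 13 'b': at 3  emit P3@[12:13]
pos 14 'b': at 3 (via fail)  emit P3@[13:14]
pos 15 'b': at 3 (via fail)  emit P3@[14:15]
pos 16 'c': at 4
pos 17 'b': at 5
pos 18 'c': at 6  emit P0@[13:18],P5@[14:18]
pos 19 'b': at 1 (via fail)
pos 20 'c': at 7 (via fail)
pos 21 'c': at 11  emit P2@[20:21]
pos 22 'a': at 8 (via fail)
pos 23 'b': at 1 (via fail)
pos 24 'b': at 2  emit P3@[23:24]
pos 25 'c': at 16
pos 26 'c': at 11 (via fail)  emit P2@[25:26]
pos 27 'b': at 1 (via fail)
pos 28 'b': at 2  emit P3@[27:28]
pos 29 'a': at 12 (via fail)
pos 30 'a': at 12 (via fail)
pos 31 'b': at 1 (via fail)
pos 32 'c': at 7 (via fail)
pos 33 'c': at 11  emit P2@[32:33]
pos 34 'a': at 8 (via fail)
pos 35 'c': at 9
pos 36 'c': at 10  emit P1@[33:36],P2@[35:36]
pos 37 'b': at 1 (via fail)
pos 38 'b': at 2  emit P3@[37:38]
pos 39 'c': at 16
pos 40 'a': at 8 (via fail)
pos 41 'c': at 9
pos 42 'c': at 10  emit P1@[39:42],P2@[41:42]
pos 43 'c': at 11 (via fail)  emit P2@[42:43]
pos 44 'a': at 8 (via fail)
pos 45 'c': at 9
pos 46 'c': at 10  emit P1@[43:46],P2@[45:46]
pos 47 'b': at 1 (via fail)
pos 48 'b': at 2  emit P3@[47:48]
pos 49 'a': at 12 (via fail)
pos 50 'a': at 12 (via fail)
pos 51 'b': at 1 (via fail)
pos 52 'a': at 12 (via fail)
pos 53 'c': at 13
pos 54 'b': at 14
pos 55 'b': at 15  emit P3@[54:55],P4@[52:55]
pos 56 'c': at 16 (via fail)
pos 57 'b': at 17
pos 58 'c': at 18  emit P5@[54:58]
pos 59 'a': at 8 (via fail)
pos 60 'c': at 9
pos 61 'b': at 14 (via fail)
pos 62 'b': at 15  emit P3@[61:62],P4@[59:62]
pos 63 'c': at 16 (via fail)
pos 64 'b': at 17
pos 65 'c': at 18  emit P5@[61:65]
pos 66 'c': at 11 (via fail)  emit P2@[65:66]
pos 67 'c': at 11 (via fail)  emit P2@[66:67]
pos 68 'b': at 1 (via fail)
pos 69 'c': at 7 (via fail)
pos 70 'c': at 11  emit P2@[69:70]
pos 71 'a': at 8 (via fail)
pos 72 'a': at 12 (via fail)
pos 73 'c': at 13
pos 74 'a': at 8 (via fail)
pos 75 'c': at 9
pos 76 'b': at 14 (via fail)
pos 77 'b': at 15  emit P3@[76:77],P4@[74:77]
pos 78 'a': at 12 (via fail)
pos 79 'a': at 12 (via fail)

Matches: [[6,3],[6,4],[12,3],[13,3],[14,3],[15,3],[18,0],[18,5],[21,2],[24,3],[26,2],[28,3],[33,2],[36,1],[36,2],[38,3],[42,1],[42,2],[43,2],[46,1],[46,2],[48,3],[55,3],[55,4],[58,5],[62,3],[62,4],[65,5],[66,2],[67,2],[70,2],[77,3],[77,4]]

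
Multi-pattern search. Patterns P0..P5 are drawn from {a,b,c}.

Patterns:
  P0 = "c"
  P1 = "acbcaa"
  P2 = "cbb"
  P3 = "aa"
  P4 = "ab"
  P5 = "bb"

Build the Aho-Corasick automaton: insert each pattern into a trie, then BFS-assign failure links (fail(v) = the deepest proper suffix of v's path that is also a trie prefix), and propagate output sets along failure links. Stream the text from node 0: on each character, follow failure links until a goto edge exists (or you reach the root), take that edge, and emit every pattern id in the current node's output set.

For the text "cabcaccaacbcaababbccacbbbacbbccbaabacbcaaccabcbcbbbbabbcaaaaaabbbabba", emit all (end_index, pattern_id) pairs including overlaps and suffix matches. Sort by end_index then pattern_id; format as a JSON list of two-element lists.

Construct AC machine:
Trie (insert patterns):
  0='ε' goto a→2 b→12 c→1
  1='c' goto b→8  ←P0
  2='a' goto a→10 b→11 c→3
  3='ac' goto b→4
  4='acb' goto c→5
  5='acbc' goto a→6
  6='acbca' goto a→7
  7='acbcaa' goto ·  ←P1
  8='cb' goto b→9
  9='cbb' goto ·  ←P2
  10='aa' goto ·  ←P3
  11='ab' goto ·  ←P4
  12='b' goto b→13
  13='bb' goto ·  ←P5

Failure links (BFS by depth):
  fail(1) 'c': from fail(0)=0 chase 'c': 0 ⇒ 0;  out={0}∪out(0)={0}
  fail(2) 'a': from fail(0)=0 chase 'a': 0 ⇒ 0;  out=∅∪out(0)=∅
  fail(12) 'b': from fail(0)=0 chase 'b': 0 ⇒ 0;  out=∅∪out(0)=∅
  fail(3) 'ac': from fail(2)=0 chase 'c': 0 ⇒ 1;  out=∅∪out(1)={0}
  fail(8) 'cb': from fail(1)=0 chase 'b': 0 ⇒ 12;  out=∅∪out(12)=∅
  fail(10) 'aa': from fail(2)=0 chase 'a': 0 ⇒ 2;  out={3}∪out(2)={3}
  fail(11) 'ab': from fail(2)=0 chase 'b': 0 ⇒ 12;  out={4}∪out(12)={4}
  fail(13) 'bb': from fail(12)=0 chase 'b': 0 ⇒ 12;  out={5}∪out(12)={5}
  fail(4) 'acb': from fail(3)=1 chase 'b': 1 ⇒ 8;  out=∅∪out(8)=∅
  fail(9) 'cbb': from fail(8)=12 chase 'b': 12 ⇒ 13;  out={2}∪out(13)={2,5}
  fail(5) 'acbc': from fail(4)=8 chase 'c': 8→12→0 ⇒ 1;  out=∅∪out(1)={0}
  fail(6) 'acbca': from fail(5)=1 chase 'a': 1→0 ⇒ 2;  out=∅∪out(2)=∅
  fail(7) 'acbcaa': from fail(6)=2 chase 'a': 2 ⇒ 10;  out={1}∪out(10)={1,3}

Run:
i=0 'c': node 0→1  ** P0@[0:0]
i=1 'a': node 1→2 (fail-walked)
i=2 'b': node 2→11  ** P4@[1:2]
i=3 'c': node 11→1 (fail-walked)  ** P0@[3:3]
i=4 'a': node 1→2 (fail-walked)
i=5 'c': node 2→3  ** P0@[5:5]
i=6 'c': node 3→1 (fail-walked)  ** P0@[6:6]
i=7 'a': node 1→2 (fail-walked)
i=8 'a': node 2→10  ** P3@[7:8]
i=9 'c': node 10→3 (fail-walked)  ** P0@[9:9]
i=10 'b': node 3→4
i=11 'c': node 4→5  ** P0@[11:11]
i=12 'a': node 5→6
i=13 'a': node 6→7  ** P1@[8:13],P3@[12:13]
i=14 'b': node 7→11 (fail-walked)  ** P4@[13:14]
i=15 'a': node 11→2 (fail-walked)
i=16 'b': node 2→11  ** P4@[15:16]
i=17 'b': node 11→13 (fail-walked)  ** P5@[16:17]
i=18 'c': node 13→1 (fail-walked)  ** P0@[18:18]
i=19 'c': node 1→1 (fail-walked)  ** P0@[19:19]
i=20 'a': node 1→2 (fail-walked)
i=21 'c': node 2→3  ** P0@[21:21]
i=22 'b': node 3→4
i=23 'b': node 4→9 (fail-walked)  ** P2@[21:23],P5@[22:23]
i=24 'b': node 9→13 (fail-walked)  ** P5@[23:24]
i=25 'a': node 13→2 (fail-walked)
i=26 'c': node 2→3  ** P0@[26:26]
i=27 'b': node 3→4
i=28 'b': node 4→9 (fail-walked)  ** P2@[26:28],P5@[27:28]
i=29 'c': node 9→1 (fail-walked)  ** P0@[29:29]
i=30 'c': node 1→1 (fail-walked)  ** P0@[30:30]
i=31 'b': node 1→8
i=32 'a': node 8→2 (fail-walked)
i=33 'a': node 2→10  ** P3@[32:33]
i=34 'b': node 10→11 (fail-walked)  ** P4@[33:34]
i=35 'a': node 11→2 (fail-walked)
i=36 'c': node 2→3  ** P0@[36:36]
i=37 'b': node 3→4
i=38 'c': node 4→5  ** P0@[38:38]
i=39 'a': node 5→6
i=40 'a': node 6→7  ** P1@[35:40],P3@[39:40]
i=41 'c': node 7→3 (fail-walked)  ** P0@[41:41]
i=42 'c': node 3→1 (fail-walked)  ** P0@[42:42]
i=43 'a': node 1→2 (fail-walked)
i=44 'b': node 2→11  ** P4@[43:44]
i=45 'c': node 11→1 (fail-walked)  ** P0@[45:45]
i=46 'b': node 1→8
i=47 'c': node 8→1 (fail-walked)  ** P0@[47:47]
i=48 'b': node 1→8
i=49 'b': node 8→9  ** P2@[47:49],P5@[48:49]
i=50 'b': node 9→13 (fail-walked)  ** P5@[49:50]
i=51 'b': node 13→13 (fail-walked)  ** P5@[50:51]
i=52 'a': node 13→2 (fail-walked)
i=53 'b': node 2→11  ** P4@[52:53]
i=54 'b': node 11→13 (fail-walked)  ** P5@[53:54]
i=55 'c': node 13→1 (fail-walked)  ** P0@[55:55]
i=56 'a': node 1→2 (fail-walked)
i=57 'a': node 2→10  ** P3@[56:57]
i=58 'a': node 10→10 (fail-walked)  ** P3@[57:58]
i=59 'a': node 10→10 (fail-walked)  ** P3@[58:59]
i=60 'a': node 10→10 (fail-walked)  ** P3@[59:60]
i=61 'a': node 10→10 (fail-walked)  ** P3@[60:61]
i=62 'b': node 10→11 (fail-walked)  ** P4@[61:62]
i=63 'b': node 11→13 (fail-walked)  ** P5@[62:63]
i=64 'b': node 13→13 (fail-walked)  ** P5@[63:64]
i=65 'a': node 13→2 (fail-walked)
i=66 'b': node 2→11  ** P4@[65:66]
i=67 'b': node 11→13 (fail-walked)  ** P5@[66:67]
i=68 'a': node 13→2 (fail-walked)

Matches: [[0,0],[2,4],[3,0],[5,0],[6,0],[8,3],[9,0],[11,0],[13,1],[13,3],[14,4],[16,4],[17,5],[18,0],[19,0],[21,0],[23,2],[23,5],[24,5],[26,0],[28,2],[28,5],[29,0],[30,0],[33,3],[34,4],[36,0],[38,0],[40,1],[40,3],[41,0],[42,0],[44,4],[45,0],[47,0],[49,2],[49,5],[50,5],[51,5],[53,4],[54,5],[55,0],[57,3],[58,3],[59,3],[60,3],[61,3],[62,4],[63,5],[64,5],[66,4],[67,5]]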